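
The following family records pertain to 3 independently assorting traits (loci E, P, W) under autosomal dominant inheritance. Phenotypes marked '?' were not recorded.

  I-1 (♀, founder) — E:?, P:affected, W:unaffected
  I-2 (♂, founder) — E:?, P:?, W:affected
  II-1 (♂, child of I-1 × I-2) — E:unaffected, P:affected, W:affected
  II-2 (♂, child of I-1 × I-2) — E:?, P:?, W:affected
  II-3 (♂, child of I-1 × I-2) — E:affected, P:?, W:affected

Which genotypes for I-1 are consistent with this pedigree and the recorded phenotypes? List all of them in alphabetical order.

E/I-1 ? ·: ee|Ee
E/I-2 ? ·: ee|Ee
E/II-1 un I-1×I-2: ee
E/II-2 ? I-1×I-2: ee|Ee|EE
E/II-3 aff I-1×I-2: Ee|EE
⇒ E over [I-1,I-2,II-1,II-2,II-3]: 10 consistent
P/I-1 aff ·: Pp|PP
P/I-2 ? ·: pp|Pp|PP
P/II-1 aff I-1×I-2: Pp|PP
P/II-2 ? I-1×I-2: pp|Pp|PP
P/II-3 ? I-1×I-2: pp|Pp|PP
⇒ P over [I-1,I-2,II-1,II-2,II-3]: 40 consistent
W/I-1 un ·: ww
W/I-2 aff ·: Ww|WW
W/II-1 aff I-1×I-2: Ww
W/II-2 aff I-1×I-2: Ww
W/II-3 aff I-1×I-2: Ww
⇒ W over [I-1,I-2,II-1,II-2,II-3]: 2 consistent

I-1 ∈ {Ee PP ww, Ee Pp ww, ee PP ww, ee Pp ww}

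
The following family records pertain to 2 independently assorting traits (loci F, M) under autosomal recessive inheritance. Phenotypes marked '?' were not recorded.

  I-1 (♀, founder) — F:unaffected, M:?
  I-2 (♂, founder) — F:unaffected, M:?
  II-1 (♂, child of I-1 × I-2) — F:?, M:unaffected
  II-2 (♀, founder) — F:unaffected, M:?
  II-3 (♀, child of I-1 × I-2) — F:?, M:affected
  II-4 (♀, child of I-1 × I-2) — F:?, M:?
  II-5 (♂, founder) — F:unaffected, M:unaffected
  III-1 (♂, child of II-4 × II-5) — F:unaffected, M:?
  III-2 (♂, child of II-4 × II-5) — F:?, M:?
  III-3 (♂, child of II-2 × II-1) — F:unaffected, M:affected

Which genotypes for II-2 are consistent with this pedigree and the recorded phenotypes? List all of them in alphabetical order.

F/I-1 un ·: FF|Ff
F/I-2 un ·: FF|Ff
F/II-1 ? I-1×I-2: FF|Ff|ff
F/II-2 un ·: FF|Ff
F/II-3 ? I-1×I-2: FF|Ff|ff
F/II-4 ? I-1×I-2: FF|Ff|ff
F/II-5 un ·: FF|Ff
F/III-1 un II-4×II-5: FF|Ff
F/III-2 ? II-4×II-5: FF|Ff|ff
F/III-3 un II-2×II-1: FF|Ff
⇒ F over [I-1,I-2,II-1,II-2,II-3,II-4,II-5,III-1,III-2,III-3]: 921 consistent
M/I-1 ? ·: Mm|mm
M/I-2 ? ·: Mm|mm
M/II-1 un I-1×I-2: Mm
M/II-2 ? ·: Mm|mm
M/II-3 aff I-1×I-2: mm
M/II-4 ? I-1×I-2: MM|Mm|mm
M/II-5 un ·: MM|Mm
M/III-1 ? II-4×II-5: MM|Mm|mm
M/III-2 ? II-4×II-5: MM|Mm|mm
M/III-3 aff II-2×II-1: mm
⇒ M over [I-1,I-2,II-1,II-2,II-3,II-4,II-5,III-1,III-2,III-3]: 118 consistent

II-2 ∈ {FF Mm, FF mm, Ff Mm, Ff mm}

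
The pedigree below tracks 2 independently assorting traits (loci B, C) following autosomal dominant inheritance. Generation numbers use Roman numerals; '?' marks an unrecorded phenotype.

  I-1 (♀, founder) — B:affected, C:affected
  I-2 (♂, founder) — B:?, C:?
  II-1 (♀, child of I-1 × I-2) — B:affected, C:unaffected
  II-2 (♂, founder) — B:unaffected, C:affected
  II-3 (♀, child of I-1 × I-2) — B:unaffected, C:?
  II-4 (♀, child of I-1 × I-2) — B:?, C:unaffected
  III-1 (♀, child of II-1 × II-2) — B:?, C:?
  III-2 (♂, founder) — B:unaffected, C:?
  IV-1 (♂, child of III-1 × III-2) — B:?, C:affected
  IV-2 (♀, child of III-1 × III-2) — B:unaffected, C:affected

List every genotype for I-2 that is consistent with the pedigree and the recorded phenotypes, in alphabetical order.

B/I-1 aff ·: Bb
B/I-2 ? ·: bb|Bb
B/II-1 aff I-1×I-2: Bb|BB
B/II-2 un ·: bb
B/II-3 un I-1×I-2: bb
B/II-4 ? I-1×I-2: bb|Bb|BB
B/III-1 ? II-1×II-2: bb|Bb
B/III-2 un ·: bb
B/IV-1 ? III-1×III-2: bb|Bb
B/IV-2 un III-1×III-2: bb
⇒ B over [I-1,I-2,II-1,II-2,II-3,II-4,III-1,III-2,IV-1,IV-2]: 21 consistent
C/I-1 aff ·: Cc
C/I-2 ? ·: cc|Cc
C/II-1 un I-1×I-2: cc
C/II-2 aff ·: Cc|CC
C/II-3 ? I-1×I-2: cc|Cc|CC
C/II-4 un I-1×I-2: cc
C/III-1 ? II-1×II-2: cc|Cc
C/III-2 ? ·: cc|Cc|CC
C/IV-1 aff III-1×III-2: Cc|CC
C/IV-2 aff III-1×III-2: Cc|CC
⇒ C over [I-1,I-2,II-1,II-2,II-3,II-4,III-1,III-2,IV-1,IV-2]: 100 consistent

I-2 ∈ {Bb Cc, Bb cc, bb Cc, bb cc}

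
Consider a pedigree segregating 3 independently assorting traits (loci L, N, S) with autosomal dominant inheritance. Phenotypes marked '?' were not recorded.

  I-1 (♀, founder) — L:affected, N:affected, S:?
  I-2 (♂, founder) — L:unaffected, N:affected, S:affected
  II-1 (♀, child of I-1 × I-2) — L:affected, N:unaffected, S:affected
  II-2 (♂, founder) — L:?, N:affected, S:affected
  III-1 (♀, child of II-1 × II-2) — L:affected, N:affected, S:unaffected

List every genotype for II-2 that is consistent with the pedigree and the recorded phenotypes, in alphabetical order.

L/I-1 aff ·: Ll|LL
L/I-2 un ·: ll
L/II-1 aff I-1×I-2: Ll
L/II-2 ? ·: ll|Ll|LL
L/III-1 aff II-1×II-2: Ll|LL
⇒ L over [I-1,I-2,II-1,II-2,III-1]: 10 consistent
N/I-1 aff ·: Nn
N/I-2 aff ·: Nn
N/II-1 un I-1×I-2: nn
N/II-2 aff ·: Nn|NN
N/III-1 aff II-1×II-2: Nn
⇒ N over [I-1,I-2,II-1,II-2,III-1]: 2 consistent
S/I-1 ? ·: ss|Ss|SS
S/I-2 aff ·: Ss|SS
S/II-1 aff I-1×I-2: Ss
S/II-2 aff ·: Ss
S/III-1 un II-1×II-2: ss
⇒ S over [I-1,I-2,II-1,II-2,III-1]: 5 consistent

II-2 ∈ {LL NN Ss, LL Nn Ss, Ll NN Ss, Ll Nn Ss, ll NN Ss, ll Nn Ss}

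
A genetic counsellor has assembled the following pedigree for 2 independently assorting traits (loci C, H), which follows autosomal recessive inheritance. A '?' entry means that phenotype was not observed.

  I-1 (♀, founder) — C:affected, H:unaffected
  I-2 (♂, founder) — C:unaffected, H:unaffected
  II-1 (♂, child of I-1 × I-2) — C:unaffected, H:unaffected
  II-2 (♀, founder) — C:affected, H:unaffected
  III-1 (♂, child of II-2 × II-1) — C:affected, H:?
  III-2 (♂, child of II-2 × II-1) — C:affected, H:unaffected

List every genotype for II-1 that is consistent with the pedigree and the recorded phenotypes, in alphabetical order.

C/I-1 aff ·: cc
C/I-2 un ·: CC|Cc
C/II-1 un I-1×I-2: Cc
C/II-2 aff ·: cc
C/III-1 aff II-2×II-1: cc
C/III-2 aff II-2×II-1: cc
⇒ C over [I-1,I-2,II-1,II-2,III-1,III-2]: 2 consistent
H/I-1 un ·: HH|Hh
H/I-2 un ·: HH|Hh
H/II-1 un I-1×I-2: HH|Hh
H/II-2 un ·: HH|Hh
H/III-1 ? II-2×II-1: HH|Hh|hh
H/III-2 un II-2×II-1: HH|Hh
⇒ H over [I-1,I-2,II-1,II-2,III-1,III-2]: 50 consistent

II-1 ∈ {Cc HH, Cc Hh}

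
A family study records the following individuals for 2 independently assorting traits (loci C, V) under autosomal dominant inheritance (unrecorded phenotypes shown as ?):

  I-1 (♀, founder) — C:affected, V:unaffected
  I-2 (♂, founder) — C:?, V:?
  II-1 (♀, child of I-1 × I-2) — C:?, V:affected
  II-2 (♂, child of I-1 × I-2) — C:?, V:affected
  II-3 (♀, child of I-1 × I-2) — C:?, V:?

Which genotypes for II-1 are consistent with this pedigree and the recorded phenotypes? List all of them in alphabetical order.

C/I-1 aff ·: Cc|CC
C/I-2 ? ·: cc|Cc|CC
C/II-1 ? I-1×I-2: cc|Cc|CC
C/II-2 ? I-1×I-2: cc|Cc|CC
C/II-3 ? I-1×I-2: cc|Cc|CC
⇒ C over [I-1,I-2,II-1,II-2,II-3]: 53 consistent
V/I-1 un ·: vv
V/I-2 ? ·: Vv|VV
V/II-1 aff I-1×I-2: Vv
V/II-2 aff I-1×I-2: Vv
V/II-3 ? I-1×I-2: vv|Vv
⇒ V over [I-1,I-2,II-1,II-2,II-3]: 3 consistent

II-1 ∈ {CC Vv, Cc Vv, cc Vv}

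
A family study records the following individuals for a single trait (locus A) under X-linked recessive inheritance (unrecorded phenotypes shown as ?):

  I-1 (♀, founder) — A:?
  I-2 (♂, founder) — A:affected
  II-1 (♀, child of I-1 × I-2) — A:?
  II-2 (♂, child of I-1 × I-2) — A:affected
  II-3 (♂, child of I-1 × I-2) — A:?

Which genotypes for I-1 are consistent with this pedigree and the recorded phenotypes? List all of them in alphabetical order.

I-1 ∈ {X^AX^a, X^aX^a}

A/I-1 ? ·: X^AX^a|X^aX^a
A/I-2 aff ·: X^aY
A/II-1 ? I-1×I-2: X^AX^a|X^aX^a
A/II-2 aff I-1×I-2: X^aY
A/II-3 ? I-1×I-2: X^AY|X^aY
⇒ A over [I-1,I-2,II-1,II-2,II-3]: 5 consistent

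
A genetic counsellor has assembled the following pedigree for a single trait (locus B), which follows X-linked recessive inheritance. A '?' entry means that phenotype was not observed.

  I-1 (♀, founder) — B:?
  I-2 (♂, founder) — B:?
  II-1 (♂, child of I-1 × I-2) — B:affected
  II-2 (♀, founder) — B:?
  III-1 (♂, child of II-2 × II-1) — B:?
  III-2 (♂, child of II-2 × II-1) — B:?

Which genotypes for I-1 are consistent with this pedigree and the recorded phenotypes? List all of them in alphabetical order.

B/I-1 ? ·: X^BX^b|X^bX^b
B/I-2 ? ·: X^BY|X^bY
B/II-1 aff I-1×I-2: X^bY
B/II-2 ? ·: X^BX^B|X^BX^b|X^bX^b
B/III-1 ? II-2×II-1: X^BY|X^bY
B/III-2 ? II-2×II-1: X^BY|X^bY
⇒ B over [I-1,I-2,II-1,II-2,III-1,III-2]: 24 consistent

I-1 ∈ {X^BX^b, X^bX^b}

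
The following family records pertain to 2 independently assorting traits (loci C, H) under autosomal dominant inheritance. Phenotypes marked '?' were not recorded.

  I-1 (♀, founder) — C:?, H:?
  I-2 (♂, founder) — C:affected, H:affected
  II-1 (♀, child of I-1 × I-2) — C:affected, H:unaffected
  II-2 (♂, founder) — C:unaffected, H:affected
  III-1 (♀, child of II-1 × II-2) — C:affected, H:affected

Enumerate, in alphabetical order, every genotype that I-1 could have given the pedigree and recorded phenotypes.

C/I-1 ? ·: cc|Cc|CC
C/I-2 aff ·: Cc|CC
C/II-1 aff I-1×I-2: Cc|CC
C/II-2 un ·: cc
C/III-1 aff II-1×II-2: Cc
⇒ C over [I-1,I-2,II-1,II-2,III-1]: 9 consistent
H/I-1 ? ·: hh|Hh
H/I-2 aff ·: Hh
H/II-1 un I-1×I-2: hh
H/II-2 aff ·: Hh|HH
H/III-1 aff II-1×II-2: Hh
⇒ H over [I-1,I-2,II-1,II-2,III-1]: 4 consistent

I-1 ∈ {CC Hh, CC hh, Cc Hh, Cc hh, cc Hh, cc hh}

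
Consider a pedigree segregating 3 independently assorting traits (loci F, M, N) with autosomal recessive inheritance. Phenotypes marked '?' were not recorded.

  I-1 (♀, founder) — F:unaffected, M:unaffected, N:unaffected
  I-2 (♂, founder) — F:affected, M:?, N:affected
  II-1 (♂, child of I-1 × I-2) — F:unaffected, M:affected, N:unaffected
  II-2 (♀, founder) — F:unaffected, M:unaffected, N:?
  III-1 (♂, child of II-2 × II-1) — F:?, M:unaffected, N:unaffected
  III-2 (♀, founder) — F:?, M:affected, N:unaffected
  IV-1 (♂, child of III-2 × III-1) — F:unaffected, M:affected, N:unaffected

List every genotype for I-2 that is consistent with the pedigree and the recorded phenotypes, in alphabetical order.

F/I-1 un ·: FF|Ff
F/I-2 aff ·: ff
F/II-1 un I-1×I-2: Ff
F/II-2 un ·: FF|Ff
F/III-1 ? II-2×II-1: FF|Ff|ff
F/III-2 ? ·: FF|Ff|ff
F/IV-1 un III-2×III-1: FF|Ff
⇒ F over [I-1,I-2,II-1,II-2,III-1,III-2,IV-1]: 40 consistent
M/I-1 un ·: Mm
M/I-2 ? ·: Mm|mm
M/II-1 aff I-1×I-2: mm
M/II-2 un ·: MM|Mm
M/III-1 un II-2×II-1: Mm
M/III-2 aff ·: mm
M/IV-1 aff III-2×III-1: mm
⇒ M over [I-1,I-2,II-1,II-2,III-1,III-2,IV-1]: 4 consistent
N/I-1 un ·: NN|Nn
N/I-2 aff ·: nn
N/II-1 un I-1×I-2: Nn
N/II-2 ? ·: NN|Nn|nn
N/III-1 un II-2×II-1: NN|Nn
N/III-2 un ·: NN|Nn
N/IV-1 un III-2×III-1: NN|Nn
⇒ N over [I-1,I-2,II-1,II-2,III-1,III-2,IV-1]: 36 consistent

I-2 ∈ {ff Mm nn, ff mm nn}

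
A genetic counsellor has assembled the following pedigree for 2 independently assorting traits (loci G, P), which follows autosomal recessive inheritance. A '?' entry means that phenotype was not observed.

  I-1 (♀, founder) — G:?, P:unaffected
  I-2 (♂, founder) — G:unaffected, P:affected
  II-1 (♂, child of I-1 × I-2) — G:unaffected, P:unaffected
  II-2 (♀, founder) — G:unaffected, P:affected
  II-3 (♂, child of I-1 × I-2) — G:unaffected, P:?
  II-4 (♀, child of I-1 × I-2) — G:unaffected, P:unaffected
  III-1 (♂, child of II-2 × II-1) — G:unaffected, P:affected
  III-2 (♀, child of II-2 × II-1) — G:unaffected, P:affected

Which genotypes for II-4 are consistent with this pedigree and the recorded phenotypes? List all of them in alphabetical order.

G/I-1 ? ·: GG|Gg|gg
G/I-2 un ·: GG|Gg
G/II-1 un I-1×I-2: GG|Gg
G/II-2 un ·: GG|Gg
G/II-3 un I-1×I-2: GG|Gg
G/II-4 un I-1×I-2: GG|Gg
G/III-1 un II-2×II-1: GG|Gg
G/III-2 un II-2×II-1: GG|Gg
⇒ G over [I-1,I-2,II-1,II-2,II-3,II-4,III-1,III-2]: 177 consistent
P/I-1 un ·: PP|Pp
P/I-2 aff ·: pp
P/II-1 un I-1×I-2: Pp
P/II-2 aff ·: pp
P/II-3 ? I-1×I-2: Pp|pp
P/II-4 un I-1×I-2: Pp
P/III-1 aff II-2×II-1: pp
P/III-2 aff II-2×II-1: pp
⇒ P over [I-1,I-2,II-1,II-2,II-3,II-4,III-1,III-2]: 3 consistent

II-4 ∈ {GG Pp, Gg Pp}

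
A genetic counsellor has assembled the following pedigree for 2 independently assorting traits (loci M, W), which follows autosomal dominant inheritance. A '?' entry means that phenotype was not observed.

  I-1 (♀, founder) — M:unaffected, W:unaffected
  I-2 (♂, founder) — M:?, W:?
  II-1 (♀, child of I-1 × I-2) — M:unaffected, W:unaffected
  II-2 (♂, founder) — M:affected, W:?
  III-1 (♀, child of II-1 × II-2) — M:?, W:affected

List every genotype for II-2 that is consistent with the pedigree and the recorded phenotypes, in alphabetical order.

II-2 ∈ {MM WW, MM Ww, Mm WW, Mm Ww}

M/I-1 un ·: mm
M/I-2 ? ·: mm|Mm
M/II-1 un I-1×I-2: mm
M/II-2 aff ·: Mm|MM
M/III-1 ? II-1×II-2: mm|Mm
⇒ M over [I-1,I-2,II-1,II-2,III-1]: 6 consistent
W/I-1 un ·: ww
W/I-2 ? ·: ww|Ww
W/II-1 un I-1×I-2: ww
W/II-2 ? ·: Ww|WW
W/III-1 aff II-1×II-2: Ww
⇒ W over [I-1,I-2,II-1,II-2,III-1]: 4 consistent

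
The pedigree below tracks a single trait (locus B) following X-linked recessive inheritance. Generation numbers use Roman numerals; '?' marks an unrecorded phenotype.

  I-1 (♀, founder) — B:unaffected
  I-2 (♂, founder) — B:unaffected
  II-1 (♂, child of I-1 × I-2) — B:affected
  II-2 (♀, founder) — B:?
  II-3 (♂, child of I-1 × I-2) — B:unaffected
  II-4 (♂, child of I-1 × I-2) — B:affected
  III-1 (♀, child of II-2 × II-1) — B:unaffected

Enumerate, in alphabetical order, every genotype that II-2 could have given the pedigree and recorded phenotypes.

B/I-1 un ·: X^BX^b
B/I-2 un ·: X^BY
B/II-1 aff I-1×I-2: X^bY
B/II-2 ? ·: X^BX^B|X^BX^b
B/II-3 un I-1×I-2: X^BY
B/II-4 aff I-1×I-2: X^bY
B/III-1 un II-2×II-1: X^BX^b
⇒ B over [I-1,I-2,II-1,II-2,II-3,II-4,III-1]: 2 consistent

II-2 ∈ {X^BX^B, X^BX^b}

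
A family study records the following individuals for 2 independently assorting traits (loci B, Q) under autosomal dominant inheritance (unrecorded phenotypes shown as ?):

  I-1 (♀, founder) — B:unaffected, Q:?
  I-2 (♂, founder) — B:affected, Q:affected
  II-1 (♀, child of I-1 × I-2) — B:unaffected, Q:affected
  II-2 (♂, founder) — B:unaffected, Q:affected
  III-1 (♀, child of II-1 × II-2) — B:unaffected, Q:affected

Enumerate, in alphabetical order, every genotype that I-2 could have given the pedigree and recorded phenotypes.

B/I-1 un ·: bb
B/I-2 aff ·: Bb
B/II-1 un I-1×I-2: bb
B/II-2 un ·: bb
B/III-1 un II-1×II-2: bb
⇒ B over [I-1,I-2,II-1,II-2,III-1]: 1 consistent
Q/I-1 ? ·: qq|Qq|QQ
Q/I-2 aff ·: Qq|QQ
Q/II-1 aff I-1×I-2: Qq|QQ
Q/II-2 aff ·: Qq|QQ
Q/III-1 aff II-1×II-2: Qq|QQ
⇒ Q over [I-1,I-2,II-1,II-2,III-1]: 32 consistent

I-2 ∈ {Bb QQ, Bb Qq}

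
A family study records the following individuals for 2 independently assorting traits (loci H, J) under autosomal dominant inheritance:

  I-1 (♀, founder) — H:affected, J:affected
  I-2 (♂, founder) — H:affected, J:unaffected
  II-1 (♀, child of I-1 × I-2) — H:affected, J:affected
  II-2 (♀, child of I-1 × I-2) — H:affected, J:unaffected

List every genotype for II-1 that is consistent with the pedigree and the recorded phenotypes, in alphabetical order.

II-1 ∈ {HH Jj, Hh Jj}

H/I-1 aff ·: Hh|HH
H/I-2 aff ·: Hh|HH
H/II-1 aff I-1×I-2: Hh|HH
H/II-2 aff I-1×I-2: Hh|HH
⇒ H over [I-1,I-2,II-1,II-2]: 13 consistent
J/I-1 aff ·: Jj
J/I-2 un ·: jj
J/II-1 aff I-1×I-2: Jj
J/II-2 un I-1×I-2: jj
⇒ J over [I-1,I-2,II-1,II-2]: 1 consistent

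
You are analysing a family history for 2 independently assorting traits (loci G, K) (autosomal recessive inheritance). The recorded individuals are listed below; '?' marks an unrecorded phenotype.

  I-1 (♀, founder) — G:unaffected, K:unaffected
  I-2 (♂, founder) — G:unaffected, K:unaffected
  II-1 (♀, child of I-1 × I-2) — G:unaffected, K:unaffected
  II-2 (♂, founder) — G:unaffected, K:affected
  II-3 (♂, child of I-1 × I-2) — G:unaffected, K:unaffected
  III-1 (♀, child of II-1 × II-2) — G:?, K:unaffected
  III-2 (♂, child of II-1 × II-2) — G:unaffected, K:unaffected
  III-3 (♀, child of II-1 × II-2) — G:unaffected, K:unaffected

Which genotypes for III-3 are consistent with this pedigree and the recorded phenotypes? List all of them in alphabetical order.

III-3 ∈ {GG Kk, Gg Kk}

G/I-1 un ·: GG|Gg
G/I-2 un ·: GG|Gg
G/II-1 un I-1×I-2: GG|Gg
G/II-2 un ·: GG|Gg
G/II-3 un I-1×I-2: GG|Gg
G/III-1 ? II-1×II-2: GG|Gg|gg
G/III-2 un II-1×II-2: GG|Gg
G/III-3 un II-1×II-2: GG|Gg
⇒ G over [I-1,I-2,II-1,II-2,II-3,III-1,III-2,III-3]: 183 consistent
K/I-1 un ·: KK|Kk
K/I-2 un ·: KK|Kk
K/II-1 un I-1×I-2: KK|Kk
K/II-2 aff ·: kk
K/II-3 un I-1×I-2: KK|Kk
K/III-1 un II-1×II-2: Kk
K/III-2 un II-1×II-2: Kk
K/III-3 un II-1×II-2: Kk
⇒ K over [I-1,I-2,II-1,II-2,II-3,III-1,III-2,III-3]: 13 consistent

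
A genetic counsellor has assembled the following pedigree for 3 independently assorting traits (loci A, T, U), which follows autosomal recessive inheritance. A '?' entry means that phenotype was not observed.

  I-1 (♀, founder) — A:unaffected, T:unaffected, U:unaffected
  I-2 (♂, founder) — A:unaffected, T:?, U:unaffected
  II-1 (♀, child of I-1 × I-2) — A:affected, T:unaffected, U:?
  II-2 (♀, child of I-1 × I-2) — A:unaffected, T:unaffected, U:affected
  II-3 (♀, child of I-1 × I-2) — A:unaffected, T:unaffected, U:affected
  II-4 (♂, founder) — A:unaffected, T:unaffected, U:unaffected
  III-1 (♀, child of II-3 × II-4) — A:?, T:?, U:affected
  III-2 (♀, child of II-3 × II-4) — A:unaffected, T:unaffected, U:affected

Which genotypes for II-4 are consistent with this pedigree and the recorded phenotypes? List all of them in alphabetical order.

II-4 ∈ {AA TT Uu, AA Tt Uu, Aa TT Uu, Aa Tt Uu}

A/I-1 un ·: Aa
A/I-2 un ·: Aa
A/II-1 aff I-1×I-2: aa
A/II-2 un I-1×I-2: AA|Aa
A/II-3 un I-1×I-2: AA|Aa
A/II-4 un ·: AA|Aa
A/III-1 ? II-3×II-4: AA|Aa|aa
A/III-2 un II-3×II-4: AA|Aa
⇒ A over [I-1,I-2,II-1,II-2,II-3,II-4,III-1,III-2]: 30 consistent
T/I-1 un ·: TT|Tt
T/I-2 ? ·: TT|Tt|tt
T/II-1 un I-1×I-2: TT|Tt
T/II-2 un I-1×I-2: TT|Tt
T/II-3 un I-1×I-2: TT|Tt
T/II-4 un ·: TT|Tt
T/III-1 ? II-3×II-4: TT|Tt|tt
T/III-2 un II-3×II-4: TT|Tt
⇒ T over [I-1,I-2,II-1,II-2,II-3,II-4,III-1,III-2]: 205 consistent
U/I-1 un ·: Uu
U/I-2 un ·: Uu
U/II-1 ? I-1×I-2: UU|Uu|uu
U/II-2 aff I-1×I-2: uu
U/II-3 aff I-1×I-2: uu
U/II-4 un ·: Uu
U/III-1 aff II-3×II-4: uu
U/III-2 aff II-3×II-4: uu
⇒ U over [I-1,I-2,II-1,II-2,II-3,II-4,III-1,III-2]: 3 consistent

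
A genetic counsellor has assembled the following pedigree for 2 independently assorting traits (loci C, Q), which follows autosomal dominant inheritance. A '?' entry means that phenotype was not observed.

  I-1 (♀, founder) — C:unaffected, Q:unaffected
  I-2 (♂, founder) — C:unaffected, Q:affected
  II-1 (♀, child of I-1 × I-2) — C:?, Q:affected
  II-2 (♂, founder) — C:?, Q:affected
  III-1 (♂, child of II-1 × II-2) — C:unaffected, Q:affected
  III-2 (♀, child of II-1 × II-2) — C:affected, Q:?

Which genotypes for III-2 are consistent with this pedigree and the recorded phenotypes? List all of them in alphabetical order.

C/I-1 un ·: cc
C/I-2 un ·: cc
C/II-1 ? I-1×I-2: cc
C/II-2 ? ·: Cc
C/III-1 un II-1×II-2: cc
C/III-2 aff II-1×II-2: Cc
⇒ C over [I-1,I-2,II-1,II-2,III-1,III-2]: 1 consistent
Q/I-1 un ·: qq
Q/I-2 aff ·: Qq|QQ
Q/II-1 aff I-1×I-2: Qq
Q/II-2 aff ·: Qq|QQ
Q/III-1 aff II-1×II-2: Qq|QQ
Q/III-2 ? II-1×II-2: qq|Qq|QQ
⇒ Q over [I-1,I-2,II-1,II-2,III-1,III-2]: 20 consistent

III-2 ∈ {Cc QQ, Cc Qq, Cc qq}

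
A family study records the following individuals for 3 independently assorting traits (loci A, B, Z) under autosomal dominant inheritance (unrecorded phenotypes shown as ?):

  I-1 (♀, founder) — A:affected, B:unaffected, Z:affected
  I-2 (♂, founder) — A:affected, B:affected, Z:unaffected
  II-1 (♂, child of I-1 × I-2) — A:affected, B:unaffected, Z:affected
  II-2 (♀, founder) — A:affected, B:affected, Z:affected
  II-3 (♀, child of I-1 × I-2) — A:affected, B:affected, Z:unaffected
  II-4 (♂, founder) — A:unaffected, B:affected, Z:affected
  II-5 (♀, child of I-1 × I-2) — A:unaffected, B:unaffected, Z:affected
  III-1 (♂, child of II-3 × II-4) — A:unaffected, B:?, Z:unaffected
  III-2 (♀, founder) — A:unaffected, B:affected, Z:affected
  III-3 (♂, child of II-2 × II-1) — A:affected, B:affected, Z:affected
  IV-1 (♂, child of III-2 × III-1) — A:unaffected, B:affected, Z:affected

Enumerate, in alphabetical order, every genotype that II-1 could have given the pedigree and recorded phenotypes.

A/I-1 aff ·: Aa
A/I-2 aff ·: Aa
A/II-1 aff I-1×I-2: Aa|AA
A/II-2 aff ·: Aa|AA
A/II-3 aff I-1×I-2: Aa
A/II-4 un ·: aa
A/II-5 un I-1×I-2: aa
A/III-1 un II-3×II-4: aa
A/III-2 un ·: aa
A/III-3 aff II-2×II-1: Aa|AA
A/IV-1 un III-2×III-1: aa
⇒ A over [I-1,I-2,II-1,II-2,II-3,II-4,II-5,III-1,III-2,III-3,IV-1]: 7 consistent
B/I-1 un ·: bb
B/I-2 aff ·: Bb
B/II-1 un I-1×I-2: bb
B/II-2 aff ·: Bb|BB
B/II-3 aff I-1×I-2: Bb
B/II-4 aff ·: Bb|BB
B/II-5 un I-1×I-2: bb
B/III-1 ? II-3×II-4: bb|Bb|BB
B/III-2 aff ·: Bb|BB
B/III-3 aff II-2×II-1: Bb
B/IV-1 aff III-2×III-1: Bb|BB
⇒ B over [I-1,I-2,II-1,II-2,II-3,II-4,II-5,III-1,III-2,III-3,IV-1]: 32 consistent
Z/I-1 aff ·: Zz
Z/I-2 un ·: zz
Z/II-1 aff I-1×I-2: Zz
Z/II-2 aff ·: Zz|ZZ
Z/II-3 un I-1×I-2: zz
Z/II-4 aff ·: Zz
Z/II-5 aff I-1×I-2: Zz
Z/III-1 un II-3×II-4: zz
Z/III-2 aff ·: Zz|ZZ
Z/III-3 aff II-2×II-1: Zz|ZZ
Z/IV-1 aff III-2×III-1: Zz
⇒ Z over [I-1,I-2,II-1,II-2,II-3,II-4,II-5,III-1,III-2,III-3,IV-1]: 8 consistent

II-1 ∈ {AA bb Zz, Aa bb Zz}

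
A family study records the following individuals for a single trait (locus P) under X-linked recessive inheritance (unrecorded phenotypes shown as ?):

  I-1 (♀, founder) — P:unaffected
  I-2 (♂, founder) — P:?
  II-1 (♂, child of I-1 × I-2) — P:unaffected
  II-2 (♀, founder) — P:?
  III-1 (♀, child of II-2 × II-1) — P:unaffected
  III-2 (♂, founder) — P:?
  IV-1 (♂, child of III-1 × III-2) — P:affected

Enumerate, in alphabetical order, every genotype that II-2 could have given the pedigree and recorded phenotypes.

II-2 ∈ {X^PX^p, X^pX^p}

P/I-1 un ·: X^PX^P|X^PX^p
P/I-2 ? ·: X^PY|X^pY
P/II-1 un I-1×I-2: X^PY
P/II-2 ? ·: X^PX^p|X^pX^p
P/III-1 un II-2×II-1: X^PX^p
P/III-2 ? ·: X^PY|X^pY
P/IV-1 aff III-1×III-2: X^pY
⇒ P over [I-1,I-2,II-1,II-2,III-1,III-2,IV-1]: 16 consistent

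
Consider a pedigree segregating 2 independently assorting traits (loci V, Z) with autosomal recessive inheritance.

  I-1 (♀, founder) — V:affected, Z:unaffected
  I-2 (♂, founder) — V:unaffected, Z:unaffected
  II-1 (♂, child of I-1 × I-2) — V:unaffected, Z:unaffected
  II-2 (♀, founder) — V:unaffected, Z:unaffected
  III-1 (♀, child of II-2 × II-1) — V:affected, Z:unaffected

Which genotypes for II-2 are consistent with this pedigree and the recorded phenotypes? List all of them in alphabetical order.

V/I-1 aff ·: vv
V/I-2 un ·: VV|Vv
V/II-1 un I-1×I-2: Vv
V/II-2 un ·: Vv
V/III-1 aff II-2×II-1: vv
⇒ V over [I-1,I-2,II-1,II-2,III-1]: 2 consistent
Z/I-1 un ·: ZZ|Zz
Z/I-2 un ·: ZZ|Zz
Z/II-1 un I-1×I-2: ZZ|Zz
Z/II-2 un ·: ZZ|Zz
Z/III-1 un II-2×II-1: ZZ|Zz
⇒ Z over [I-1,I-2,II-1,II-2,III-1]: 24 consistent

II-2 ∈ {Vv ZZ, Vv Zz}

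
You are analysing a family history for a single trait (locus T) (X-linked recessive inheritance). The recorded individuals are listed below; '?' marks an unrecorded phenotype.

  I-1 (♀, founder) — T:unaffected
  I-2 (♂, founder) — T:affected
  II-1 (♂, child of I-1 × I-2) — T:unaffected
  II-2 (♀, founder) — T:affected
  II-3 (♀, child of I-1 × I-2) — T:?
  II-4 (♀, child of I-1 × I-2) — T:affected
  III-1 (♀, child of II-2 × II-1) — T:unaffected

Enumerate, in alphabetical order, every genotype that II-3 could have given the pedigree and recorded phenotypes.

II-3 ∈ {X^TX^t, X^tX^t}

T/I-1 un ·: X^TX^t
T/I-2 aff ·: X^tY
T/II-1 un I-1×I-2: X^TY
T/II-2 aff ·: X^tX^t
T/II-3 ? I-1×I-2: X^TX^t|X^tX^t
T/II-4 aff I-1×I-2: X^tX^t
T/III-1 un II-2×II-1: X^TX^t
⇒ T over [I-1,I-2,II-1,II-2,II-3,II-4,III-1]: 2 consistent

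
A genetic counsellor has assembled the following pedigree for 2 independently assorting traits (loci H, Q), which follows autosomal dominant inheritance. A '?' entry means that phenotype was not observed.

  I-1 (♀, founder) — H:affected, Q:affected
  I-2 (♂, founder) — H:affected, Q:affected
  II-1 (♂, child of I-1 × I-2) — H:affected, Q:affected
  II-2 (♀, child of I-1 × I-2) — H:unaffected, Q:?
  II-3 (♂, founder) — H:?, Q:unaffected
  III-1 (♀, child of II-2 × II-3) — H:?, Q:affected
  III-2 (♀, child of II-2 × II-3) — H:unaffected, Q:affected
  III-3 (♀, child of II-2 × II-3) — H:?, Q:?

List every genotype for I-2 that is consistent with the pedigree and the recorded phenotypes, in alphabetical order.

I-2 ∈ {Hh QQ, Hh Qq}

H/I-1 aff ·: Hh
H/I-2 aff ·: Hh
H/II-1 aff I-1×I-2: Hh|HH
H/II-2 un I-1×I-2: hh
H/II-3 ? ·: hh|Hh
H/III-1 ? II-2×II-3: hh|Hh
H/III-2 un II-2×II-3: hh
H/III-3 ? II-2×II-3: hh|Hh
⇒ H over [I-1,I-2,II-1,II-2,II-3,III-1,III-2,III-3]: 10 consistent
Q/I-1 aff ·: Qq|QQ
Q/I-2 aff ·: Qq|QQ
Q/II-1 aff I-1×I-2: Qq|QQ
Q/II-2 ? I-1×I-2: Qq|QQ
Q/II-3 un ·: qq
Q/III-1 aff II-2×II-3: Qq
Q/III-2 aff II-2×II-3: Qq
Q/III-3 ? II-2×II-3: qq|Qq
⇒ Q over [I-1,I-2,II-1,II-2,II-3,III-1,III-2,III-3]: 19 consistent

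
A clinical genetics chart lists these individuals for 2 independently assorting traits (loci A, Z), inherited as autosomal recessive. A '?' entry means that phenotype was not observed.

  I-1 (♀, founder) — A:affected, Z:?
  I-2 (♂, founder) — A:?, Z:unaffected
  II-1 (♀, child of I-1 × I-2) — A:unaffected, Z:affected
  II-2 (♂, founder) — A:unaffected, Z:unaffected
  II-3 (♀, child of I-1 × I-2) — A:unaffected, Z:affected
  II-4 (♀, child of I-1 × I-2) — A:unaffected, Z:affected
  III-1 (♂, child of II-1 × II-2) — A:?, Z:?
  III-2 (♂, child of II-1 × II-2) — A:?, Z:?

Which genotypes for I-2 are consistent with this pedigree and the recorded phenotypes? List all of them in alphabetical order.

I-2 ∈ {AA Zz, Aa Zz}

A/I-1 aff ·: aa
A/I-2 ? ·: AA|Aa
A/II-1 un I-1×I-2: Aa
A/II-2 un ·: AA|Aa
A/II-3 un I-1×I-2: Aa
A/II-4 un I-1×I-2: Aa
A/III-1 ? II-1×II-2: AA|Aa|aa
A/III-2 ? II-1×II-2: AA|Aa|aa
⇒ A over [I-1,I-2,II-1,II-2,II-3,II-4,III-1,III-2]: 26 consistent
Z/I-1 ? ·: Zz|zz
Z/I-2 un ·: Zz
Z/II-1 aff I-1×I-2: zz
Z/II-2 un ·: ZZ|Zz
Z/II-3 aff I-1×I-2: zz
Z/II-4 aff I-1×I-2: zz
Z/III-1 ? II-1×II-2: Zz|zz
Z/III-2 ? II-1×II-2: Zz|zz
⇒ Z over [I-1,I-2,II-1,II-2,II-3,II-4,III-1,III-2]: 10 consistent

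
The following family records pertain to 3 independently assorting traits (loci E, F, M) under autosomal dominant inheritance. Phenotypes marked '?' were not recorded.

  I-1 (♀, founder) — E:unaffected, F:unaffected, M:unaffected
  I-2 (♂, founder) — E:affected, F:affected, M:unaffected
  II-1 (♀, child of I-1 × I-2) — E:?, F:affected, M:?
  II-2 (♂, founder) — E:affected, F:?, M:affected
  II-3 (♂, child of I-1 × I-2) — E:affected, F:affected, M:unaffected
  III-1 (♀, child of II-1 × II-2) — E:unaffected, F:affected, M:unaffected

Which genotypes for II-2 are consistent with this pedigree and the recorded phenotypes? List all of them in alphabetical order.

II-2 ∈ {Ee FF Mm, Ee Ff Mm, Ee ff Mm}

E/I-1 un ·: ee
E/I-2 aff ·: Ee|EE
E/II-1 ? I-1×I-2: ee|Ee
E/II-2 aff ·: Ee
E/II-3 aff I-1×I-2: Ee
E/III-1 un II-1×II-2: ee
⇒ E over [I-1,I-2,II-1,II-2,II-3,III-1]: 3 consistent
F/I-1 un ·: ff
F/I-2 aff ·: Ff|FF
F/II-1 aff I-1×I-2: Ff
F/II-2 ? ·: ff|Ff|FF
F/II-3 aff I-1×I-2: Ff
F/III-1 aff II-1×II-2: Ff|FF
⇒ F over [I-1,I-2,II-1,II-2,II-3,III-1]: 10 consistent
M/I-1 un ·: mm
M/I-2 un ·: mm
M/II-1 ? I-1×I-2: mm
M/II-2 aff ·: Mm
M/II-3 un I-1×I-2: mm
M/III-1 un II-1×II-2: mm
⇒ M over [I-1,I-2,II-1,II-2,II-3,III-1]: 1 consistent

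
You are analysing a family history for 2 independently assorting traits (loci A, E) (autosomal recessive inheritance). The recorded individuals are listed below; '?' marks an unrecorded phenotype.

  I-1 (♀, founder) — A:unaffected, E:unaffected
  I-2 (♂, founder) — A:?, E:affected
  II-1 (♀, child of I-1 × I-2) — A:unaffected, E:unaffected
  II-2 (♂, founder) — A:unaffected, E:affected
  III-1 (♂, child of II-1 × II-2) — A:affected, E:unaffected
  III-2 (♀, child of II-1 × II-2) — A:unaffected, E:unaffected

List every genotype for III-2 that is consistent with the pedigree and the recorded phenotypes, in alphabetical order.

A/I-1 un ·: AA|Aa
A/I-2 ? ·: AA|Aa|aa
A/II-1 un I-1×I-2: Aa
A/II-2 un ·: Aa
A/III-1 aff II-1×II-2: aa
A/III-2 un II-1×II-2: AA|Aa
⇒ A over [I-1,I-2,II-1,II-2,III-1,III-2]: 10 consistent
E/I-1 un ·: EE|Ee
E/I-2 aff ·: ee
E/II-1 un I-1×I-2: Ee
E/II-2 aff ·: ee
E/III-1 un II-1×II-2: Ee
E/III-2 un II-1×II-2: Ee
⇒ E over [I-1,I-2,II-1,II-2,III-1,III-2]: 2 consistent

III-2 ∈ {AA Ee, Aa Ee}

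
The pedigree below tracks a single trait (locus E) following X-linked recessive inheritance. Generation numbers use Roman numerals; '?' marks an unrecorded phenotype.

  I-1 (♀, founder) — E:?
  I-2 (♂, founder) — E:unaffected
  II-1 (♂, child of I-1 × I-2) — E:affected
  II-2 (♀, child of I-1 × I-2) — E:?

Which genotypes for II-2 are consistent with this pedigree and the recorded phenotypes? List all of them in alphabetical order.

E/I-1 ? ·: X^EX^e|X^eX^e
E/I-2 un ·: X^EY
E/II-1 aff I-1×I-2: X^eY
E/II-2 ? I-1×I-2: X^EX^E|X^EX^e
⇒ E over [I-1,I-2,II-1,II-2]: 3 consistent

II-2 ∈ {X^EX^E, X^EX^e}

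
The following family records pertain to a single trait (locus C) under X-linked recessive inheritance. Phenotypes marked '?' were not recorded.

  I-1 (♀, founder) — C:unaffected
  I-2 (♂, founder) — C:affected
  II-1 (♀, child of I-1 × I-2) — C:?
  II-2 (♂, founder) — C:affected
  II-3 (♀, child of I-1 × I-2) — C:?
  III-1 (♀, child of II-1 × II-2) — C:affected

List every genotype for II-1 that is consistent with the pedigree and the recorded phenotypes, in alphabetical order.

C/I-1 un ·: X^CX^C|X^CX^c
C/I-2 aff ·: X^cY
C/II-1 ? I-1×I-2: X^CX^c|X^cX^c
C/II-2 aff ·: X^cY
C/II-3 ? I-1×I-2: X^CX^c|X^cX^c
C/III-1 aff II-1×II-2: X^cX^c
⇒ C over [I-1,I-2,II-1,II-2,II-3,III-1]: 5 consistent

II-1 ∈ {X^CX^c, X^cX^c}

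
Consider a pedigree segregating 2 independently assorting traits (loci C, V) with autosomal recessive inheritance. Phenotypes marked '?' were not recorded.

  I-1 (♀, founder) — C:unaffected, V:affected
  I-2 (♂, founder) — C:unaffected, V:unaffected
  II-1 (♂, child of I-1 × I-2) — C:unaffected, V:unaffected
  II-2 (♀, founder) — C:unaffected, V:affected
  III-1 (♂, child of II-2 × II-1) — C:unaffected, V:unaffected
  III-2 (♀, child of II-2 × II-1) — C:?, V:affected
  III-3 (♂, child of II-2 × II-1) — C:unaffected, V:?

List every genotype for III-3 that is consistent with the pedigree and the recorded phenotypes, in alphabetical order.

III-3 ∈ {CC Vv, CC vv, Cc Vv, Cc vv}

C/I-1 un ·: CC|Cc
C/I-2 un ·: CC|Cc
C/II-1 un I-1×I-2: CC|Cc
C/II-2 un ·: CC|Cc
C/III-1 un II-2×II-1: CC|Cc
C/III-2 ? II-2×II-1: CC|Cc|cc
C/III-3 un II-2×II-1: CC|Cc
⇒ C over [I-1,I-2,II-1,II-2,III-1,III-2,III-3]: 96 consistent
V/I-1 aff ·: vv
V/I-2 un ·: VV|Vv
V/II-1 un I-1×I-2: Vv
V/II-2 aff ·: vv
V/III-1 un II-2×II-1: Vv
V/III-2 aff II-2×II-1: vv
V/III-3 ? II-2×II-1: Vv|vv
⇒ V over [I-1,I-2,II-1,II-2,III-1,III-2,III-3]: 4 consistent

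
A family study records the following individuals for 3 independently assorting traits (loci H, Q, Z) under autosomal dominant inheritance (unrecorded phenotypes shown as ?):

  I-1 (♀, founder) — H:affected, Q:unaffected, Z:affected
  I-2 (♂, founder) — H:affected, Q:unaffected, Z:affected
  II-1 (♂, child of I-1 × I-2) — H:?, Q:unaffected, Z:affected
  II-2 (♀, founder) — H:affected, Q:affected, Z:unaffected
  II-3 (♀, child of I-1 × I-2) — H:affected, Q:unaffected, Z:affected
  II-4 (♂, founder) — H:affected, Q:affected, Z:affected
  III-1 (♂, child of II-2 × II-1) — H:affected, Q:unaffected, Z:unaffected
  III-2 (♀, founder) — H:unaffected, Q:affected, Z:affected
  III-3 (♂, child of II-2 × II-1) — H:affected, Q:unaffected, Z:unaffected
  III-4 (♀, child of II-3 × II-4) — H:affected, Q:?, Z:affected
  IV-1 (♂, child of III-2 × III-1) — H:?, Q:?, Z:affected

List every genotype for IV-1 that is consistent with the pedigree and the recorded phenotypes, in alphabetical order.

IV-1 ∈ {Hh Qq Zz, Hh qq Zz, hh Qq Zz, hh qq Zz}

H/I-1 aff ·: Hh|HH
H/I-2 aff ·: Hh|HH
H/II-1 ? I-1×I-2: hh|Hh|HH
H/II-2 aff ·: Hh|HH
H/II-3 aff I-1×I-2: Hh|HH
H/II-4 aff ·: Hh|HH
H/III-1 aff II-2×II-1: Hh|HH
H/III-2 un ·: hh
H/III-3 aff II-2×II-1: Hh|HH
H/III-4 aff II-3×II-4: Hh|HH
H/IV-1 ? III-2×III-1: hh|Hh
⇒ H over [I-1,I-2,II-1,II-2,II-3,II-4,III-1,III-2,III-3,III-4,IV-1]: 448 consistent
Q/I-1 un ·: qq
Q/I-2 un ·: qq
Q/II-1 un I-1×I-2: qq
Q/II-2 aff ·: Qq
Q/II-3 un I-1×I-2: qq
Q/II-4 aff ·: Qq|QQ
Q/III-1 un II-2×II-1: qq
Q/III-2 aff ·: Qq|QQ
Q/III-3 un II-2×II-1: qq
Q/III-4 ? II-3×II-4: qq|Qq
Q/IV-1 ? III-2×III-1: qq|Qq
⇒ Q over [I-1,I-2,II-1,II-2,II-3,II-4,III-1,III-2,III-3,III-4,IV-1]: 9 consistent
Z/I-1 aff ·: Zz|ZZ
Z/I-2 aff ·: Zz|ZZ
Z/II-1 aff I-1×I-2: Zz
Z/II-2 un ·: zz
Z/II-3 aff I-1×I-2: Zz|ZZ
Z/II-4 aff ·: Zz|ZZ
Z/III-1 un II-2×II-1: zz
Z/III-2 aff ·: Zz|ZZ
Z/III-3 un II-2×II-1: zz
Z/III-4 aff II-3×II-4: Zz|ZZ
Z/IV-1 aff III-2×III-1: Zz
⇒ Z over [I-1,I-2,II-1,II-2,II-3,II-4,III-1,III-2,III-3,III-4,IV-1]: 42 consistent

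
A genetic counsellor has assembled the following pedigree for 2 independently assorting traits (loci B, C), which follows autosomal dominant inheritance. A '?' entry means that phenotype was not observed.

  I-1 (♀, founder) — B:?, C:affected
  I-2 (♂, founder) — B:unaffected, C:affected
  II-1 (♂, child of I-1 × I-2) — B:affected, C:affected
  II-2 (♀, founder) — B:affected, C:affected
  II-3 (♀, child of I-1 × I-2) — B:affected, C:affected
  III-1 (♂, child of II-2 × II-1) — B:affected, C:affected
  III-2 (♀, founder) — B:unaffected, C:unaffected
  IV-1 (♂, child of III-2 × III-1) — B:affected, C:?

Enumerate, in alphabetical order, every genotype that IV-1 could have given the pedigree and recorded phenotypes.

IV-1 ∈ {Bb Cc, Bb cc}

B/I-1 ? ·: Bb|BB
B/I-2 un ·: bb
B/II-1 aff I-1×I-2: Bb
B/II-2 aff ·: Bb|BB
B/II-3 aff I-1×I-2: Bb
B/III-1 aff II-2×II-1: Bb|BB
B/III-2 un ·: bb
B/IV-1 aff III-2×III-1: Bb
⇒ B over [I-1,I-2,II-1,II-2,II-3,III-1,III-2,IV-1]: 8 consistent
C/I-1 aff ·: Cc|CC
C/I-2 aff ·: Cc|CC
C/II-1 aff I-1×I-2: Cc|CC
C/II-2 aff ·: Cc|CC
C/II-3 aff I-1×I-2: Cc|CC
C/III-1 aff II-2×II-1: Cc|CC
C/III-2 un ·: cc
C/IV-1 ? III-2×III-1: cc|Cc
⇒ C over [I-1,I-2,II-1,II-2,II-3,III-1,III-2,IV-1]: 64 consistent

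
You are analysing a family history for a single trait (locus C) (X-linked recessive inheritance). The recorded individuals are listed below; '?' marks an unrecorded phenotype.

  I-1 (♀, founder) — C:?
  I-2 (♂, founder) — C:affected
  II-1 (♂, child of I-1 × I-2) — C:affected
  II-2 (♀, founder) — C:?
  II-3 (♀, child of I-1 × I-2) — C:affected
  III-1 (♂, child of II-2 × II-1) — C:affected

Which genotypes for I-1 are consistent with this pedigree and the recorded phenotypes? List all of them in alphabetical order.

I-1 ∈ {X^CX^c, X^cX^c}

C/I-1 ? ·: X^CX^c|X^cX^c
C/I-2 aff ·: X^cY
C/II-1 aff I-1×I-2: X^cY
C/II-2 ? ·: X^CX^c|X^cX^c
C/II-3 aff I-1×I-2: X^cX^c
C/III-1 aff II-2×II-1: X^cY
⇒ C over [I-1,I-2,II-1,II-2,II-3,III-1]: 4 consistent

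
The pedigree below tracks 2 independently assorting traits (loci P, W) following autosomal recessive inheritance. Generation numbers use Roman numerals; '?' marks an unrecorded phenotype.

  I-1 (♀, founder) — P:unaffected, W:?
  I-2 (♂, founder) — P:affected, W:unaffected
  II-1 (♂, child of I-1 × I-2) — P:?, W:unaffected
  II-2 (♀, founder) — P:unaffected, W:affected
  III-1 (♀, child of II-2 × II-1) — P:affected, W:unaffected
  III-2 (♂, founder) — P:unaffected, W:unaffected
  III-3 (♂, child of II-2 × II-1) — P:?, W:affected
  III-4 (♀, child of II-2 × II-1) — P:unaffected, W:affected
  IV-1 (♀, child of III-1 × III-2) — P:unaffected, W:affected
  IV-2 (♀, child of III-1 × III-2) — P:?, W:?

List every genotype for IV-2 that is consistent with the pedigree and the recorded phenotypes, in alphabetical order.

P/I-1 un ·: PP|Pp
P/I-2 aff ·: pp
P/II-1 ? I-1×I-2: Pp|pp
P/II-2 un ·: Pp
P/III-1 aff II-2×II-1: pp
P/III-2 un ·: PP|Pp
P/III-3 ? II-2×II-1: PP|Pp|pp
P/III-4 un II-2×II-1: PP|Pp
P/IV-1 un III-1×III-2: Pp
P/IV-2 ? III-1×III-2: Pp|pp
⇒ P over [I-1,I-2,II-1,II-2,III-1,III-2,III-3,III-4,IV-1,IV-2]: 42 consistent
W/I-1 ? ·: WW|Ww|ww
W/I-2 un ·: WW|Ww
W/II-1 un I-1×I-2: Ww
W/II-2 aff ·: ww
W/III-1 un II-2×II-1: Ww
W/III-2 un ·: Ww
W/III-3 aff II-2×II-1: ww
W/III-4 aff II-2×II-1: ww
W/IV-1 aff III-1×III-2: ww
W/IV-2 ? III-1×III-2: WW|Ww|ww
⇒ W over [I-1,I-2,II-1,II-2,III-1,III-2,III-3,III-4,IV-1,IV-2]: 15 consistent

IV-2 ∈ {Pp WW, Pp Ww, Pp ww, pp WW, pp Ww, pp ww}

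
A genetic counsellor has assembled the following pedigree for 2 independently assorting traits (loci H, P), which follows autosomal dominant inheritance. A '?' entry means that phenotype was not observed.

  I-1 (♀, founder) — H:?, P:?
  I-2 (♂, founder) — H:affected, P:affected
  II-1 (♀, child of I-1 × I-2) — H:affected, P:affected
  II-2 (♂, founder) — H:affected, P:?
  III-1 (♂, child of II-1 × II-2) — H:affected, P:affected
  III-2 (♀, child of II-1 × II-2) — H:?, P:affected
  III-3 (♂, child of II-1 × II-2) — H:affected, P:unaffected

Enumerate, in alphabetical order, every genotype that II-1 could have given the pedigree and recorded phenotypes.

II-1 ∈ {HH Pp, Hh Pp}

H/I-1 ? ·: hh|Hh|HH
H/I-2 aff ·: Hh|HH
H/II-1 aff I-1×I-2: Hh|HH
H/II-2 aff ·: Hh|HH
H/III-1 aff II-1×II-2: Hh|HH
H/III-2 ? II-1×II-2: hh|Hh|HH
H/III-3 aff II-1×II-2: Hh|HH
⇒ H over [I-1,I-2,II-1,II-2,III-1,III-2,III-3]: 136 consistent
P/I-1 ? ·: pp|Pp|PP
P/I-2 aff ·: Pp|PP
P/II-1 aff I-1×I-2: Pp
P/II-2 ? ·: pp|Pp
P/III-1 aff II-1×II-2: Pp|PP
P/III-2 aff II-1×II-2: Pp|PP
P/III-3 un II-1×II-2: pp
⇒ P over [I-1,I-2,II-1,II-2,III-1,III-2,III-3]: 25 consistent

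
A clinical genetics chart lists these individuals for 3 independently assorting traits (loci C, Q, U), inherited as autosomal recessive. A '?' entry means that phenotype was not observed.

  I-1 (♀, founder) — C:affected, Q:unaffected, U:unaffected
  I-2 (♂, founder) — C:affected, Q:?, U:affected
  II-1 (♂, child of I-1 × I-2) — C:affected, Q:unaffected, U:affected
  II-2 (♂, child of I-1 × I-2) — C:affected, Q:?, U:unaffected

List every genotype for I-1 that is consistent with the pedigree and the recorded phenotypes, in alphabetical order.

I-1 ∈ {cc QQ Uu, cc Qq Uu}

C/I-1 aff ·: cc
C/I-2 aff ·: cc
C/II-1 aff I-1×I-2: cc
C/II-2 aff I-1×I-2: cc
⇒ C over [I-1,I-2,II-1,II-2]: 1 consistent
Q/I-1 un ·: QQ|Qq
Q/I-2 ? ·: QQ|Qq|qq
Q/II-1 un I-1×I-2: QQ|Qq
Q/II-2 ? I-1×I-2: QQ|Qq|qq
⇒ Q over [I-1,I-2,II-1,II-2]: 18 consistent
U/I-1 un ·: Uu
U/I-2 aff ·: uu
U/II-1 aff I-1×I-2: uu
U/II-2 un I-1×I-2: Uu
⇒ U over [I-1,I-2,II-1,II-2]: 1 consistent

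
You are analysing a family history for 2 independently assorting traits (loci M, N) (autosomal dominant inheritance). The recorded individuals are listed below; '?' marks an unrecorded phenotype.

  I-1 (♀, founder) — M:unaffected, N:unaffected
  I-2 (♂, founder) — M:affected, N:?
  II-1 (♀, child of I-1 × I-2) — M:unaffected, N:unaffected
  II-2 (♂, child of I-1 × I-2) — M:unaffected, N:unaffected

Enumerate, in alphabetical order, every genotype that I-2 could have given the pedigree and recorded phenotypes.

M/I-1 un ·: mm
M/I-2 aff ·: Mm
M/II-1 un I-1×I-2: mm
M/II-2 un I-1×I-2: mm
⇒ M over [I-1,I-2,II-1,II-2]: 1 consistent
N/I-1 un ·: nn
N/I-2 ? ·: nn|Nn
N/II-1 un I-1×I-2: nn
N/II-2 un I-1×I-2: nn
⇒ N over [I-1,I-2,II-1,II-2]: 2 consistent

I-2 ∈ {Mm Nn, Mm nn}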